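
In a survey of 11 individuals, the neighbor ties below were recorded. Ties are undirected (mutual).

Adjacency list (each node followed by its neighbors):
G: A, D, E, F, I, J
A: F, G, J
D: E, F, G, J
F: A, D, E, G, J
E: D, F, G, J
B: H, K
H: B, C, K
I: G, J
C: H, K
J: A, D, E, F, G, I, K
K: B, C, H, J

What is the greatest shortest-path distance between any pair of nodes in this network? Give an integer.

Eccentricity of each node (its greatest distance to any other): A:3, B:3, C:3, D:3, E:3, F:3, G:3, H:3, I:3, J:2, K:2.
The maximum eccentricity is 3, realized for instance by the pair H–A via H – K – J – A. So the diameter is 3.

3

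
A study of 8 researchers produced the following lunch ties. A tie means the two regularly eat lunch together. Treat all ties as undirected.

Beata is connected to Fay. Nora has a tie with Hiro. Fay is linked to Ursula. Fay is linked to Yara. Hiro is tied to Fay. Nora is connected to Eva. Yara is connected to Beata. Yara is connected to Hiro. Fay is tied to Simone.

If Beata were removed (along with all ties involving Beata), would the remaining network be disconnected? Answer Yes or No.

Even without Beata, every remaining node can still reach every other (the residual graph is connected), so Beata is not a cut vertex.

No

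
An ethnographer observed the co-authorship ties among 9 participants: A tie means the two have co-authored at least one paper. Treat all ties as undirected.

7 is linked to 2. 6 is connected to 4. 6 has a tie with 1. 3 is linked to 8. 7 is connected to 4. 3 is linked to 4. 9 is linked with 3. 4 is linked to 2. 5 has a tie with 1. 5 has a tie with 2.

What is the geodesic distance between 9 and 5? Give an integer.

4

One shortest route is 9 – 3 – 4 – 2 – 5, which uses 4 edges, and at distance 3 from 9 we only reach {2, 6, 7}, which does not include 5. So d(9,5) = 4.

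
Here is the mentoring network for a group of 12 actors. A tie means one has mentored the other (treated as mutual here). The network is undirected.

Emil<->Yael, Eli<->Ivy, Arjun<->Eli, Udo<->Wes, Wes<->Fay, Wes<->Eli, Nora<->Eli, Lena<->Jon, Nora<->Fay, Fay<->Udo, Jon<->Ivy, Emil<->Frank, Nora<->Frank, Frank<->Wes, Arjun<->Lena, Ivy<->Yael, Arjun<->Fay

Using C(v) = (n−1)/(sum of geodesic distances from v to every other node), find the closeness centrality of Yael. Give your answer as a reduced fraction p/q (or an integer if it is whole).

Distances from Yael: Arjun:3, Eli:2, Emil:1, Fay:4, Frank:2, Ivy:1, Jon:2, Lena:3, Nora:3, Udo:4, Wes:3. Sum = 28.
n = 12, so closeness = 11/28.

11/28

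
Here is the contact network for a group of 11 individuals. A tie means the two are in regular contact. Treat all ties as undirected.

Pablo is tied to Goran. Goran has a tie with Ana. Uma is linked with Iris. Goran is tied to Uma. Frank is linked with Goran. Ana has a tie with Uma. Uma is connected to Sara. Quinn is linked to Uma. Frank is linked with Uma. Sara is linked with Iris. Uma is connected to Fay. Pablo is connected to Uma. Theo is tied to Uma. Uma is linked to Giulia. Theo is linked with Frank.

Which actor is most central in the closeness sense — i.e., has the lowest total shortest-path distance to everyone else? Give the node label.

Uma

Farness (sum of distances to all others) for each node — Ana:18, Fay:19, Frank:17, Giulia:19, Goran:16, Iris:18, Pablo:18, Quinn:19, Sara:18, Theo:18, Uma:10.
The smallest farness is 10, for Uma, so Uma has the highest closeness.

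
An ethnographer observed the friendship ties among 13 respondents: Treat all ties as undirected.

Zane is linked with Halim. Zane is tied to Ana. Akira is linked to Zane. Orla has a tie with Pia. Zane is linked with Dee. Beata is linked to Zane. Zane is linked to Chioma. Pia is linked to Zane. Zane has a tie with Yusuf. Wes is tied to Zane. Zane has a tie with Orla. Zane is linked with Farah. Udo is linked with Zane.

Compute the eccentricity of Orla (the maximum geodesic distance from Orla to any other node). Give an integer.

Distances from Orla: Akira:2, Ana:2, Beata:2, Chioma:2, Dee:2, Farah:2, Halim:2, Pia:1, Udo:2, Wes:2, Yusuf:2, Zane:1.
The largest is 2 (to Ana, Chioma, Akira, Dee, Udo, Yusuf, Farah, Halim, Wes, and Beata), so the eccentricity of Orla is 2.

2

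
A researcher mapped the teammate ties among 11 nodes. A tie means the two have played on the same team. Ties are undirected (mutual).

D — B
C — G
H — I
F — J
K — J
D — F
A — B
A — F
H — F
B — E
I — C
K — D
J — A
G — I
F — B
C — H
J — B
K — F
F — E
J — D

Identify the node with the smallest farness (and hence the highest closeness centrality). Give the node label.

F

Farness (sum of distances to all others) for each node — A:21, B:19, C:23, D:20, E:22, F:14, G:31, H:17, I:23, J:19, K:21.
The smallest farness is 14, for F, so F has the highest closeness.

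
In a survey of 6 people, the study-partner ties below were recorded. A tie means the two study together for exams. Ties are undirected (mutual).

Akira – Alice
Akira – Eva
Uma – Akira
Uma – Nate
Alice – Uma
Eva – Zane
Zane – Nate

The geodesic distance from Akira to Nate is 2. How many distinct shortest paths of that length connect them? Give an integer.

1

The shortest distance is 2, and the only length-2 path is Akira–Uma–Nate. So there is exactly 1 shortest path.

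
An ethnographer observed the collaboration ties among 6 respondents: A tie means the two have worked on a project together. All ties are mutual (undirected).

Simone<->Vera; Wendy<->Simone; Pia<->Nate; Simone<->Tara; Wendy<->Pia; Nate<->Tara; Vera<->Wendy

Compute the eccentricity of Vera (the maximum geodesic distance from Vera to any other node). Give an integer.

Distances from Vera: Nate:3, Pia:2, Simone:1, Tara:2, Wendy:1.
The largest is 3 (to Nate), so the eccentricity of Vera is 3.

3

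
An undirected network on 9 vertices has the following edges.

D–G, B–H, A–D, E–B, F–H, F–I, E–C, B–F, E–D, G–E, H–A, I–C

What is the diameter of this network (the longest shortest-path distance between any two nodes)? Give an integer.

3

Eccentricity of each node (its greatest distance to any other): A:3, B:2, C:3, D:3, E:2, F:3, G:3, H:3, I:3.
The maximum eccentricity is 3, realized for instance by the pair G–I via G – E – C – I. So the diameter is 3.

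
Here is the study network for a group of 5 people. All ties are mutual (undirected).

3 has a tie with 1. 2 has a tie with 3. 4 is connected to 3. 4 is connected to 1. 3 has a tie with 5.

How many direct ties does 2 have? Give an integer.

1

2 is directly tied to 3. That is 1 neighbor, so the degree of 2 is 1.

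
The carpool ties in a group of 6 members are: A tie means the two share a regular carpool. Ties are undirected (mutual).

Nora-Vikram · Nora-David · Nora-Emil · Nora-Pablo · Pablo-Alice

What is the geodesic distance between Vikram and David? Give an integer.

2

One shortest route is Vikram – Nora – David, which uses 2 edges, and Vikram and David are not directly tied, so nothing shorter exists. So d(Vikram,David) = 2.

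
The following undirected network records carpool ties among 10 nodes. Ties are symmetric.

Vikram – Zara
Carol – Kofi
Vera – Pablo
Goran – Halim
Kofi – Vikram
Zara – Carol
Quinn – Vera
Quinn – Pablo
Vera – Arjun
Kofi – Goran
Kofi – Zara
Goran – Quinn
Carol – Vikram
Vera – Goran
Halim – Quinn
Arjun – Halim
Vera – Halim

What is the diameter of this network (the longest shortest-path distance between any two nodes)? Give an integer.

Eccentricity of each node (its greatest distance to any other): Arjun:4, Carol:4, Goran:2, Halim:3, Kofi:3, Pablo:4, Quinn:3, Vera:3, Vikram:4, Zara:4.
The maximum eccentricity is 4, realized for instance by the pair Carol–Arjun via Carol – Kofi – Goran – Vera – Arjun. So the diameter is 4.

4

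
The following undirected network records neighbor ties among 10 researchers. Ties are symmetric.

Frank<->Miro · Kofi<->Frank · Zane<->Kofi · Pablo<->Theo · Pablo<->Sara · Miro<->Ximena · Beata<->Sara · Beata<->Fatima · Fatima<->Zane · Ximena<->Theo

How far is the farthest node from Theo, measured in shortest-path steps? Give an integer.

5

Distances from Theo: Beata:3, Fatima:4, Frank:3, Kofi:4, Miro:2, Pablo:1, Sara:2, Ximena:1, Zane:5.
The largest is 5 (to Zane), so the eccentricity of Theo is 5.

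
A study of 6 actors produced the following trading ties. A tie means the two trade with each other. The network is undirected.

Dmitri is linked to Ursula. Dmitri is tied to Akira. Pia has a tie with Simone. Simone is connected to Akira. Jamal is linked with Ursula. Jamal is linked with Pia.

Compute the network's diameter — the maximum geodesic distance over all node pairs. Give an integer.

Eccentricity of each node (its greatest distance to any other): Akira:3, Dmitri:3, Jamal:3, Pia:3, Simone:3, Ursula:3.
The maximum eccentricity is 3, realized for instance by the pair Akira–Jamal via Akira – Dmitri – Ursula – Jamal. So the diameter is 3.

3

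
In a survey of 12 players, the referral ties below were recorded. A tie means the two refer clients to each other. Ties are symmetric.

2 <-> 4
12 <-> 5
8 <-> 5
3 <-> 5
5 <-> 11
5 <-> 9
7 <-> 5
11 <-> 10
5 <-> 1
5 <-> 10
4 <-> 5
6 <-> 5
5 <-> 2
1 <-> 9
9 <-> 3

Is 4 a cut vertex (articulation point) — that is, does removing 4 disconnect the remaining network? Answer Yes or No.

No

Even without 4, every remaining node can still reach every other (the residual graph is connected), so 4 is not a cut vertex.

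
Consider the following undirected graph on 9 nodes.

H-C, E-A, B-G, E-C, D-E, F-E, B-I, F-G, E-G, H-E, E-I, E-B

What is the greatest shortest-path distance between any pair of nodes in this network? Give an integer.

Eccentricity of each node (its greatest distance to any other): A:2, B:2, C:2, D:2, E:1, F:2, G:2, H:2, I:2.
The maximum eccentricity is 2, realized for instance by the pair D–I via D – E – I. So the diameter is 2.

2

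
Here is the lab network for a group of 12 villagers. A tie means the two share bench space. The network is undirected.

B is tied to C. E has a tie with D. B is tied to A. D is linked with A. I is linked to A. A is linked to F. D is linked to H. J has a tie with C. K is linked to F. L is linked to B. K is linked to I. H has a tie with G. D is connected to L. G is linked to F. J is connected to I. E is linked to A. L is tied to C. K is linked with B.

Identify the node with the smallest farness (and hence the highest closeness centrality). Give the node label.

Farness (sum of distances to all others) for each node — A:17, B:20, C:24, D:20, E:24, F:22, G:28, H:26, I:22, J:27, K:22, L:22.
The smallest farness is 17, for A, so A has the highest closeness.

A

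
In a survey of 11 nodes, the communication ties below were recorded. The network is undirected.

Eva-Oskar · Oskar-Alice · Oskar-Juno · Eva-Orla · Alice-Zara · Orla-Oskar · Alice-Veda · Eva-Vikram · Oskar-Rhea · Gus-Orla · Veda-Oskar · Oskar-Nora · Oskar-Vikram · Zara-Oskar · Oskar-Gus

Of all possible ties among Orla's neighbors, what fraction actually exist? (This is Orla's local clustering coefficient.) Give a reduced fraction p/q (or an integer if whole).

Orla's neighbors: Eva, Gus, and Oskar (k = 3).
Possible neighbor pairs: C(3,2) = 3. Edges among them: Eva–Oskar, Gus–Oskar → e = 2.
Clustering(Orla) = 2/3.

2/3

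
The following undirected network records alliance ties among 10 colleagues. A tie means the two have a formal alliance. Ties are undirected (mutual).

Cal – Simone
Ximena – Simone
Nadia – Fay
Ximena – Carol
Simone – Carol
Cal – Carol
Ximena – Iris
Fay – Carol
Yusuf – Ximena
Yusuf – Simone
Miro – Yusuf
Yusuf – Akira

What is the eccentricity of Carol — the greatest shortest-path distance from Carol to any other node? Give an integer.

3

Distances from Carol: Akira:3, Cal:1, Fay:1, Iris:2, Miro:3, Nadia:2, Simone:1, Ximena:1, Yusuf:2.
The largest is 3 (to Miro and Akira), so the eccentricity of Carol is 3.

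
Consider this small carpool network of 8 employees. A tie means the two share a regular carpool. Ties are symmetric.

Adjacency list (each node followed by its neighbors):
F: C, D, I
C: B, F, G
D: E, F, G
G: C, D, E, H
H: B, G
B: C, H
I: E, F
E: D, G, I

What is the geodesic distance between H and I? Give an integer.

3

One shortest route is H – G – E – I, which uses 3 edges, and at distance 2 from H we only reach {C, D, E}, which does not include I. So d(H,I) = 3.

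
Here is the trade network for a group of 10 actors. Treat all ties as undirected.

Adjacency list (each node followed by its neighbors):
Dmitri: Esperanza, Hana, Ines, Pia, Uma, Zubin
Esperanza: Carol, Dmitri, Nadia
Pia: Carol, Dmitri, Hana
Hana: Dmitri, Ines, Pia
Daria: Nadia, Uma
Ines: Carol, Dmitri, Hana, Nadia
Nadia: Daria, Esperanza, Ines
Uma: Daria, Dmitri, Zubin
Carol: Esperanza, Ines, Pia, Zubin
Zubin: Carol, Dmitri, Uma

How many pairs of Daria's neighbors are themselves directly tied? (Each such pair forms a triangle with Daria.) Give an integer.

0

Daria's neighbors are Nadia and Uma, but none of them are tied to each other, so no triangle contains Daria.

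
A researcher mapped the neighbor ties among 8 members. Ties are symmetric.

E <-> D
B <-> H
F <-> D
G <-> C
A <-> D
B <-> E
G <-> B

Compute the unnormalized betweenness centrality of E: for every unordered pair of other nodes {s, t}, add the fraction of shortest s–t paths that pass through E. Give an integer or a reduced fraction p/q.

Pairs whose geodesics pass through E — D–C: 1; D–B: 1; D–H: 1; D–G: 1; C–A: 1; C–F: 1; B–A: 1; B–F: 1; H–A: 1; H–F: 1; A–G: 1; F–G: 1.
All other pairs contribute 0.
Summing the contributions gives betweenness(E) = 12.

12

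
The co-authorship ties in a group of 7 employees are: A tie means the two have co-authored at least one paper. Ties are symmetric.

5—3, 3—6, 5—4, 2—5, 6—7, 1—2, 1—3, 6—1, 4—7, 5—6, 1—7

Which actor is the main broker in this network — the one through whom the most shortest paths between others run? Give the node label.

Unnormalized betweenness of each node: 1:5/2, 2:1/3, 3:1/3, 4:1/2, 5:7/2, 6:4/3, 7:3/2.
5 has the largest value, 7/2, making it the main broker — the node through which the most shortest paths run.

5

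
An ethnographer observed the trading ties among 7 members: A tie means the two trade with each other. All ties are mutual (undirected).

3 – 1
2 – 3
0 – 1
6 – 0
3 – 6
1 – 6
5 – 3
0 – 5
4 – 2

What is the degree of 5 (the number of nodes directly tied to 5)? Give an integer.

5 is directly tied to 0 and 3. That is 2 neighbors, so the degree of 5 is 2.

2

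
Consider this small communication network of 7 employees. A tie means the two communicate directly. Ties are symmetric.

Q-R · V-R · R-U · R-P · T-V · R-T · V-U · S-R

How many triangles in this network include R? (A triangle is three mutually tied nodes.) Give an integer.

2

R's neighbors: P, Q, S, T, U, and V.
Neighbor pairs that are themselves tied: R–T–V; R–U–V. Each forms one triangle with R, for 2 in total.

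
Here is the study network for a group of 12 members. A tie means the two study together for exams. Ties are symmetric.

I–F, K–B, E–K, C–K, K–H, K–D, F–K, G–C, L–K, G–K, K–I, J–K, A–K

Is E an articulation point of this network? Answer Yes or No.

No

Even without E, every remaining node can still reach every other (the residual graph is connected), so E is not a cut vertex.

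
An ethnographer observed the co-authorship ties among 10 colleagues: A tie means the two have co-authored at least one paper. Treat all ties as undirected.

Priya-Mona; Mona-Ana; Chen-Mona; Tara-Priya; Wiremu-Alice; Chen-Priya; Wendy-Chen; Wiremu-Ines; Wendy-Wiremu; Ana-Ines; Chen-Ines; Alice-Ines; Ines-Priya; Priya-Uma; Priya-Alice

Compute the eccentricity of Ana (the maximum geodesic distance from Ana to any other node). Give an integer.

3

Distances from Ana: Alice:2, Chen:2, Ines:1, Mona:1, Priya:2, Tara:3, Uma:3, Wendy:3, Wiremu:2.
The largest is 3 (to Wendy, Uma, and Tara), so the eccentricity of Ana is 3.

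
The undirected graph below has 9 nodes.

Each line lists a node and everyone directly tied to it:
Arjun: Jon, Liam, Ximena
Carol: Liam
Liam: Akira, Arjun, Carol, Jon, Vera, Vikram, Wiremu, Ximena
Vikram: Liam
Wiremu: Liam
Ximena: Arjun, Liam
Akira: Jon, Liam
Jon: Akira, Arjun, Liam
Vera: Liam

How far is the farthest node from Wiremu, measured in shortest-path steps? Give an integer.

Distances from Wiremu: Akira:2, Arjun:2, Carol:2, Jon:2, Liam:1, Vera:2, Vikram:2, Ximena:2.
The largest is 2 (to Jon, Arjun, Carol, Akira, Vikram, Ximena, and Vera), so the eccentricity of Wiremu is 2.

2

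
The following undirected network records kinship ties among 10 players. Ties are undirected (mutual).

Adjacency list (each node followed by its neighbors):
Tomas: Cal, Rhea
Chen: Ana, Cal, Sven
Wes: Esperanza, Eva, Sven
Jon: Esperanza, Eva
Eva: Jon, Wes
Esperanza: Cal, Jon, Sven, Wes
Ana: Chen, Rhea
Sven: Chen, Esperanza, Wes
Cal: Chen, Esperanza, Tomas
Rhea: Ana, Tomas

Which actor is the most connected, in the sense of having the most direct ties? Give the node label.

Degrees — Ana:2, Cal:3, Chen:3, Esperanza:4, Eva:2, Jon:2, Rhea:2, Sven:3, Tomas:2, Wes:3.
The maximum is 4, attained only by Esperanza.

Esperanza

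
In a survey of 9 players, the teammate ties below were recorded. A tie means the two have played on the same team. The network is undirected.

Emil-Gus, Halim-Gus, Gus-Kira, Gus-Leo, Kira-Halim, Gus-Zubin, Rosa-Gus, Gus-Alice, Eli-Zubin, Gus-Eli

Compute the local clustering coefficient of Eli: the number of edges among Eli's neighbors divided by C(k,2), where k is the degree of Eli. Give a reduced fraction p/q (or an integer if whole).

Eli's neighbors: Gus and Zubin (k = 2).
Possible neighbor pairs: C(2,2) = 1. Edges among them: Gus–Zubin → e = 1.
Clustering(Eli) = 1/1.

1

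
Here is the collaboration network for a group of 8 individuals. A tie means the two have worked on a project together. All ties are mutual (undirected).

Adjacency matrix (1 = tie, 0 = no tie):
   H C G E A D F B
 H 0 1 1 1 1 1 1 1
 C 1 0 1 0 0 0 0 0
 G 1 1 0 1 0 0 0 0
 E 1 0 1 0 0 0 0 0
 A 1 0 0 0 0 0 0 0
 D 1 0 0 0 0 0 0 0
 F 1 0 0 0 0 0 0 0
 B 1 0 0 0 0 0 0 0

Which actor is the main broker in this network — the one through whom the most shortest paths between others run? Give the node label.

H

Unnormalized betweenness of each node: A:0, B:0, C:0, D:0, E:0, F:0, G:1/2, H:37/2.
H has the largest value, 37/2, making it the main broker — the node through which the most shortest paths run.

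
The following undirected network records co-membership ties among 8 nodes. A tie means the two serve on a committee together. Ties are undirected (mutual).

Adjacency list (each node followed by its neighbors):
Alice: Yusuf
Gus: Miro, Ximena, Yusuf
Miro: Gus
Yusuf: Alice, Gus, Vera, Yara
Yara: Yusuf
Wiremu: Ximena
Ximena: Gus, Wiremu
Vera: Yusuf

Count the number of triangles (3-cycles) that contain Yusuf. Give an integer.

Yusuf's neighbors are Alice, Gus, Vera, and Yara, but none of them are tied to each other, so no triangle contains Yusuf.

0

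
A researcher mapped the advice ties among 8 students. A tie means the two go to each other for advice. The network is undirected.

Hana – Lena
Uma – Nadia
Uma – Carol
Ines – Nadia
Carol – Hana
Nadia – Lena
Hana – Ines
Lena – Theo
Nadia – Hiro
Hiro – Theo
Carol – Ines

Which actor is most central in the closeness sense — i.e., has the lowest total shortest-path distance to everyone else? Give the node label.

Farness (sum of distances to all others) for each node — Carol:13, Hana:12, Hiro:14, Ines:12, Lena:11, Nadia:10, Theo:15, Uma:13.
The smallest farness is 10, for Nadia, so Nadia has the highest closeness.

Nadia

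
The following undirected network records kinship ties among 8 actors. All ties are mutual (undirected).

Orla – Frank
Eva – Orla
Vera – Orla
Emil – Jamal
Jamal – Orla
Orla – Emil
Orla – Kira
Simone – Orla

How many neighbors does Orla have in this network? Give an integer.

7

Orla is directly tied to Emil, Eva, Frank, Jamal, Kira, Simone, and Vera. That is 7 neighbors, so the degree of Orla is 7.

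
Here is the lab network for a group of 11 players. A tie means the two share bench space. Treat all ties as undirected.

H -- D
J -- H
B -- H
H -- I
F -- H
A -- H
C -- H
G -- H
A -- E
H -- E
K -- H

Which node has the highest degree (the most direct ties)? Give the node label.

Degrees — A:2, B:1, C:1, D:1, E:2, F:1, G:1, H:10, I:1, J:1, K:1.
The maximum is 10, attained only by H.

H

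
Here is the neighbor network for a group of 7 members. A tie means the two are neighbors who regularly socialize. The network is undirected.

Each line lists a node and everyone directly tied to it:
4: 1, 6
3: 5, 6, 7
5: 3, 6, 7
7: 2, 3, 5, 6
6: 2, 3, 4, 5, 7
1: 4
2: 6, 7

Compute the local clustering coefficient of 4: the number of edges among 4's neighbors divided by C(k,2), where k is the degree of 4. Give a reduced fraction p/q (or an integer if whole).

0

4's neighbors: 1 and 6 (k = 2).
Possible neighbor pairs: C(2,2) = 1. Edges among them: none → e = 0.
Clustering(4) = 0/1.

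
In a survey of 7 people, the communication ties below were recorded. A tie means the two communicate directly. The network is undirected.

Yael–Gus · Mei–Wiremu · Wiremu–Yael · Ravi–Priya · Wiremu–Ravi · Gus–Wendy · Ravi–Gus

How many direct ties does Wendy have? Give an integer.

Wendy is directly tied to Gus. That is 1 neighbor, so the degree of Wendy is 1.

1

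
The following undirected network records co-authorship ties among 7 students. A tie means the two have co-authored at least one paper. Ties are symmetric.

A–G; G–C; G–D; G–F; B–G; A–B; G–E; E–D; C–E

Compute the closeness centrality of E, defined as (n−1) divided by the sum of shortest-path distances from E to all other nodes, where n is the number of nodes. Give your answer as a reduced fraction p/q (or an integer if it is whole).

2/3

Distances from E: A:2, B:2, C:1, D:1, F:2, G:1. Sum = 9.
n = 7, so closeness = 6/9 = 2/3.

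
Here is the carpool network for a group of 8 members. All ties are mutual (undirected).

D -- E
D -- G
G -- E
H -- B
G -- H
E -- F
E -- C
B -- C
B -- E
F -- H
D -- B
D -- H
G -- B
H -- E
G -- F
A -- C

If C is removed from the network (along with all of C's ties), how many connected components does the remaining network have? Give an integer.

2

Without C, the remaining ties split the others into: {B, D, E, F, G, H}; {A}.
That's 2 separate components.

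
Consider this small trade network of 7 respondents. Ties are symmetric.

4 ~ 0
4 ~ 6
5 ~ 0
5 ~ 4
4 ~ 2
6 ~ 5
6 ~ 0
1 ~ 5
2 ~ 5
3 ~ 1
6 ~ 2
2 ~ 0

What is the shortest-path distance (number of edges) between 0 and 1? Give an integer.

2

One shortest route is 0 – 5 – 1, which uses 2 edges, and 0 and 1 are not directly tied, so nothing shorter exists. So d(0,1) = 2.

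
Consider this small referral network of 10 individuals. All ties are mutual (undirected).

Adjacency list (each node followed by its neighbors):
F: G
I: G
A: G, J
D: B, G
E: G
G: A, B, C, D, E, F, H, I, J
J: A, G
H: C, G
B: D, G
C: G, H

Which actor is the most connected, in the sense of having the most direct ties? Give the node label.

G

Degrees — A:2, B:2, C:2, D:2, E:1, F:1, G:9, H:2, I:1, J:2.
The maximum is 9, attained only by G.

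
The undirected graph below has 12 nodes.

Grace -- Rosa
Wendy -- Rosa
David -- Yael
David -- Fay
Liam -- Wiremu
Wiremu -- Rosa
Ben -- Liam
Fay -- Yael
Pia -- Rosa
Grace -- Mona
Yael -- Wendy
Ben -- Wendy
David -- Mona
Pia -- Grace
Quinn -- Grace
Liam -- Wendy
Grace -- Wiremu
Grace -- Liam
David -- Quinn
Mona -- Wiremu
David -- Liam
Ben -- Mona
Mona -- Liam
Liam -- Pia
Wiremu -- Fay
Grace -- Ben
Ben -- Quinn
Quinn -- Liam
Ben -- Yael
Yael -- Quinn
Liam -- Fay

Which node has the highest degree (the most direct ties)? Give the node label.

Degrees — Ben:6, David:5, Fay:4, Grace:7, Liam:9, Mona:5, Pia:3, Quinn:5, Rosa:4, Wendy:4, Wiremu:5, Yael:5.
The maximum is 9, attained only by Liam.

Liam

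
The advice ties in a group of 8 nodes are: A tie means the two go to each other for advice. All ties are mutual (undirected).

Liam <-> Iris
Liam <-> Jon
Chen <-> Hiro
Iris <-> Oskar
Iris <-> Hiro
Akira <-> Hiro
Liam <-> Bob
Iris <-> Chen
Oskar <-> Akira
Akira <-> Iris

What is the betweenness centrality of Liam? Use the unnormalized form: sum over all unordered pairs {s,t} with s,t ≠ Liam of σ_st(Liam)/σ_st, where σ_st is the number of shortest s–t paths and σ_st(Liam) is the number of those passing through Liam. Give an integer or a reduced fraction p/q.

Pairs whose geodesics pass through Liam — Chen–Jon: 1; Chen–Bob: 1; Oskar–Jon: 1; Oskar–Bob: 1; Akira–Jon: 1; Akira–Bob: 1; Iris–Jon: 1; Iris–Bob: 1; Hiro–Jon: 1; Hiro–Bob: 1; Jon–Bob: 1.
All other pairs contribute 0.
Summing the contributions gives betweenness(Liam) = 11.

11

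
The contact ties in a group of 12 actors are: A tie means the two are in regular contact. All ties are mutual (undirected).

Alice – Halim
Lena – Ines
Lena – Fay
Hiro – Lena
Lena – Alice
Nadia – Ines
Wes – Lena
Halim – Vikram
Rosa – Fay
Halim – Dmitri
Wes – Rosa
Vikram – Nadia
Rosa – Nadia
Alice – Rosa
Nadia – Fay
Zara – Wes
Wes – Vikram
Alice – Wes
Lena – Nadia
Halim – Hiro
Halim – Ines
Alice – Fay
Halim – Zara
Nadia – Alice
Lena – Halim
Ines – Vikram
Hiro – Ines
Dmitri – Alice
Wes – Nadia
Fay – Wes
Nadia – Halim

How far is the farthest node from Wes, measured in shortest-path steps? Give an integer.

2

Distances from Wes: Alice:1, Dmitri:2, Fay:1, Halim:2, Hiro:2, Ines:2, Lena:1, Nadia:1, Rosa:1, Vikram:1, Zara:1.
The largest is 2 (to Ines, Halim, Hiro, and Dmitri), so the eccentricity of Wes is 2.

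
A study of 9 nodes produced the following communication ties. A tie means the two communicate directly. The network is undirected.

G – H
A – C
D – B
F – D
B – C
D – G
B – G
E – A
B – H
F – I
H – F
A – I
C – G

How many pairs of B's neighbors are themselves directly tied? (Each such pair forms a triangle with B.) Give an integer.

B's neighbors: C, D, G, and H.
Neighbor pairs that are themselves tied: B–C–G; B–D–G; B–G–H. Each forms one triangle with B, for 3 in total.

3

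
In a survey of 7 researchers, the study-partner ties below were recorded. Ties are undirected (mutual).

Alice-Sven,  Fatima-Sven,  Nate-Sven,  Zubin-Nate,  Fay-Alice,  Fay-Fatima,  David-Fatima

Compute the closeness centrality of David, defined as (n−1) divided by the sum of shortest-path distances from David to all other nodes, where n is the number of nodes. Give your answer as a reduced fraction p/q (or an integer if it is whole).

2/5

Distances from David: Alice:3, Fatima:1, Fay:2, Nate:3, Sven:2, Zubin:4. Sum = 15.
n = 7, so closeness = 6/15 = 2/5.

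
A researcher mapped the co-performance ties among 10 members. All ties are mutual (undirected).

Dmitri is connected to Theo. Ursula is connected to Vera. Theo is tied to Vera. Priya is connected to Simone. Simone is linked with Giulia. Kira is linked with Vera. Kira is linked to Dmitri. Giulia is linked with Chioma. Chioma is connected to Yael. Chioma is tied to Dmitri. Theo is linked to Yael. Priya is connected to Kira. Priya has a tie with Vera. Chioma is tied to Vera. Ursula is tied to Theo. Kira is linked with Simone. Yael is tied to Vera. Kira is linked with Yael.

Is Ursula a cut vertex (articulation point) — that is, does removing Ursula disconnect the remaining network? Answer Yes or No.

Even without Ursula, every remaining node can still reach every other (the residual graph is connected), so Ursula is not a cut vertex.

No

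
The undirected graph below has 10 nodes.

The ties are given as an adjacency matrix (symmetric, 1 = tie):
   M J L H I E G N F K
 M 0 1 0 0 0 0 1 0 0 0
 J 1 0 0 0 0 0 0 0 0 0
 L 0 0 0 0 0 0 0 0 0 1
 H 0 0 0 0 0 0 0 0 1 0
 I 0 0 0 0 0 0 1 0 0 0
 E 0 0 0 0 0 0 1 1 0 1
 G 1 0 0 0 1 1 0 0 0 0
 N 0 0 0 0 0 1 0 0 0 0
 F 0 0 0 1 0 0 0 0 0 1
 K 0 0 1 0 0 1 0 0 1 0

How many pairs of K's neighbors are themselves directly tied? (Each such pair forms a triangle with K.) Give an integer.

0

K's neighbors are E, F, and L, but none of them are tied to each other, so no triangle contains K.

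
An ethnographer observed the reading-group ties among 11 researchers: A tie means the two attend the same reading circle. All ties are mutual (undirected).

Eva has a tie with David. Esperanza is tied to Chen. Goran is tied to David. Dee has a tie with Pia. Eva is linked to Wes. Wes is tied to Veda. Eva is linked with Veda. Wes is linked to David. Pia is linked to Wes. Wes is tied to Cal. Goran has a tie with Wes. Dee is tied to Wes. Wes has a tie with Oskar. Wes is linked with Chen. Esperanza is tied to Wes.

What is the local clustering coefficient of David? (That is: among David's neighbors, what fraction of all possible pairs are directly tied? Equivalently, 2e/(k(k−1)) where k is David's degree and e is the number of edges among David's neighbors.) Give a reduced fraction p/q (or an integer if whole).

David's neighbors: Eva, Goran, and Wes (k = 3).
Possible neighbor pairs: C(3,2) = 3. Edges among them: Eva–Wes, Goran–Wes → e = 2.
Clustering(David) = 2/3.

2/3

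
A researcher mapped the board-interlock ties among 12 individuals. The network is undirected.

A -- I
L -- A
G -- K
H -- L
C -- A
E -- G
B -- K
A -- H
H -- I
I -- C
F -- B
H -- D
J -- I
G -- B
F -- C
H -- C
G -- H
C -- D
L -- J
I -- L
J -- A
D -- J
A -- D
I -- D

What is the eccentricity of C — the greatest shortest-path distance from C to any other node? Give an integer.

Distances from C: A:1, B:2, D:1, E:3, F:1, G:2, H:1, I:1, J:2, K:3, L:2.
The largest is 3 (to K and E), so the eccentricity of C is 3.

3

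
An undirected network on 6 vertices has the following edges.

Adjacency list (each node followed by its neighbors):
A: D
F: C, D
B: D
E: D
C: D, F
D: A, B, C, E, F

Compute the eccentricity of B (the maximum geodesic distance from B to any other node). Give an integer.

Distances from B: A:2, C:2, D:1, E:2, F:2.
The largest is 2 (to E, F, C, and A), so the eccentricity of B is 2.

2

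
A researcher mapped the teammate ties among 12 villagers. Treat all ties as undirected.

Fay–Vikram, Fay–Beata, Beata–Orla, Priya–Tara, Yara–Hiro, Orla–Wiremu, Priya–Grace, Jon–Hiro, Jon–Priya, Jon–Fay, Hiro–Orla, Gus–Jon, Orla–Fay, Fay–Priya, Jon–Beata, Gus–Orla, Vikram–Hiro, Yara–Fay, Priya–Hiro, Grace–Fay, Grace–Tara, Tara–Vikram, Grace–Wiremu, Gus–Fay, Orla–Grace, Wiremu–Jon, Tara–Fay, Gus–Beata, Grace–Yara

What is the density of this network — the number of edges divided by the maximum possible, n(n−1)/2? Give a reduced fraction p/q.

There are 29 edges and 12 nodes, so the maximum possible is C(12,2) = 66.
Density = 29/66.

29/66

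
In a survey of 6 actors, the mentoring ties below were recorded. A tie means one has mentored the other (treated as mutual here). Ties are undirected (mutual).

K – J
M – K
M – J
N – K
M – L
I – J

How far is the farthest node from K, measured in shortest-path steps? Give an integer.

Distances from K: I:2, J:1, L:2, M:1, N:1.
The largest is 2 (to I and L), so the eccentricity of K is 2.

2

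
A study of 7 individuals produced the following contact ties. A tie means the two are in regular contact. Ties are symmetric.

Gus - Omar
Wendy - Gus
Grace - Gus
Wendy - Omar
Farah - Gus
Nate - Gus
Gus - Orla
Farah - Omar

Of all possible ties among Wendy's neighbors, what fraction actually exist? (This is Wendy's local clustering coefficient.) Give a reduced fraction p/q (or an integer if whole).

Wendy's neighbors: Gus and Omar (k = 2).
Possible neighbor pairs: C(2,2) = 1. Edges among them: Gus–Omar → e = 1.
Clustering(Wendy) = 1/1.

1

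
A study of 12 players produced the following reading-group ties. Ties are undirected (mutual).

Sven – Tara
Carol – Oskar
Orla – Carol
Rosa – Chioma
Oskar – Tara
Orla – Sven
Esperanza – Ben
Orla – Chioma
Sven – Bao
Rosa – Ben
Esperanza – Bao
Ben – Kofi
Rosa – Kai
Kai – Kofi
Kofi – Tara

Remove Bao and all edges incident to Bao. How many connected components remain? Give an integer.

1

Bao's neighbors (Esperanza and Sven) remain reachable from one another through other ties, so the rest of the network stays in one piece.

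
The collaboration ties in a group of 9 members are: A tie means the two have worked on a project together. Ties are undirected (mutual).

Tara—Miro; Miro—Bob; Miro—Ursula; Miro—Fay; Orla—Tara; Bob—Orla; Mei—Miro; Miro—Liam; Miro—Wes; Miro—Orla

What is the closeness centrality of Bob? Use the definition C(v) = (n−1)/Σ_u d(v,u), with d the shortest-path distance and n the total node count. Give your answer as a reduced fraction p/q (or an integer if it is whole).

4/7

Distances from Bob: Fay:2, Liam:2, Mei:2, Miro:1, Orla:1, Tara:2, Ursula:2, Wes:2. Sum = 14.
n = 9, so closeness = 8/14 = 4/7.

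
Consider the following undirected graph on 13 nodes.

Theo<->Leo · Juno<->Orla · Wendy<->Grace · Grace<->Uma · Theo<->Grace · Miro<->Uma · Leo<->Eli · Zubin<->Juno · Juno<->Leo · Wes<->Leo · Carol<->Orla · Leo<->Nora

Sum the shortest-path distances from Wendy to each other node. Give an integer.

Distances from Wendy: Carol:6, Eli:4, Grace:1, Juno:4, Leo:3, Miro:3, Nora:4, Orla:5, Theo:2, Uma:2, Wes:4, Zubin:5.
Sum = 6 + 4 + 1 + 4 + 3 + 3 + 4 + 5 + 2 + 2 + 4 + 5 = 43.

43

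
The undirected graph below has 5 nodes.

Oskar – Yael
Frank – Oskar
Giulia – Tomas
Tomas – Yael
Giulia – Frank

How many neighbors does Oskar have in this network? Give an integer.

2

Oskar is directly tied to Frank and Yael. That is 2 neighbors, so the degree of Oskar is 2.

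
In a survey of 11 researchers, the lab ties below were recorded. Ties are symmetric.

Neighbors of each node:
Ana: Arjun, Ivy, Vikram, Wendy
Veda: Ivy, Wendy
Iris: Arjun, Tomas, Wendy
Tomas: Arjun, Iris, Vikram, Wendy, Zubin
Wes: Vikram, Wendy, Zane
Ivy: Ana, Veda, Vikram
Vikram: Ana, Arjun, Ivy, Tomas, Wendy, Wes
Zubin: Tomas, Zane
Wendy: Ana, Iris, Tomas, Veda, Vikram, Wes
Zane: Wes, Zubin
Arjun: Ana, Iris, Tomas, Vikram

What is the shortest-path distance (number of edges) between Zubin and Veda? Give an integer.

3

One shortest route is Zubin – Tomas – Wendy – Veda, which uses 3 edges, and at distance 2 from Zubin we only reach {Arjun, Iris, Vikram, Wendy, Wes}, which does not include Veda. So d(Zubin,Veda) = 3.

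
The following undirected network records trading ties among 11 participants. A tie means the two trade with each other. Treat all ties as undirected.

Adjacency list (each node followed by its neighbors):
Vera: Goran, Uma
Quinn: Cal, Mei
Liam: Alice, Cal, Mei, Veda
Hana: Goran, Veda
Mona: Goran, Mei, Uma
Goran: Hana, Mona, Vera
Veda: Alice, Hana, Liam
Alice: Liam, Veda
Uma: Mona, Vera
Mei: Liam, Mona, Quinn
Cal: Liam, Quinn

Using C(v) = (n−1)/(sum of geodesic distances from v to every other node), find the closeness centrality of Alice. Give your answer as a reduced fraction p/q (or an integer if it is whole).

2/5

Distances from Alice: Cal:2, Goran:3, Hana:2, Liam:1, Mei:2, Mona:3, Quinn:3, Uma:4, Veda:1, Vera:4. Sum = 25.
n = 11, so closeness = 10/25 = 2/5.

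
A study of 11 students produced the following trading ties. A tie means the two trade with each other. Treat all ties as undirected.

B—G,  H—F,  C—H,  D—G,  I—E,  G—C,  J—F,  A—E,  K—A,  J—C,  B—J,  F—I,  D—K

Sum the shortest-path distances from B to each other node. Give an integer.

25

Distances from B: A:4, C:2, D:2, E:4, F:2, G:1, H:3, I:3, J:1, K:3.
Sum = 4 + 2 + 2 + 4 + 2 + 1 + 3 + 3 + 1 + 3 = 25.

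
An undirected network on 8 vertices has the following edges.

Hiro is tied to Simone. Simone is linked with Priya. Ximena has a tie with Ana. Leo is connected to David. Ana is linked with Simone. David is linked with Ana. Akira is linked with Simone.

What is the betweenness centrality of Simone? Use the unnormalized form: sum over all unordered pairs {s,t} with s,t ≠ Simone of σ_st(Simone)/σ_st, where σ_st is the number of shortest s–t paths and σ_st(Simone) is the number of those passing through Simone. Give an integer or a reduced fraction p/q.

15

Pairs whose geodesics pass through Simone — Hiro–Ana: 1; Hiro–Akira: 1; Hiro–Priya: 1; Hiro–Ximena: 1; Hiro–Leo: 1; Hiro–David: 1; Ana–Akira: 1; Ana–Priya: 1; Akira–Priya: 1; Akira–Ximena: 1; Akira–Leo: 1; Akira–David: 1; Priya–Ximena: 1; Priya–Leo: 1 … (+1 more pairs).
All other pairs contribute 0.
Summing the contributions gives betweenness(Simone) = 15.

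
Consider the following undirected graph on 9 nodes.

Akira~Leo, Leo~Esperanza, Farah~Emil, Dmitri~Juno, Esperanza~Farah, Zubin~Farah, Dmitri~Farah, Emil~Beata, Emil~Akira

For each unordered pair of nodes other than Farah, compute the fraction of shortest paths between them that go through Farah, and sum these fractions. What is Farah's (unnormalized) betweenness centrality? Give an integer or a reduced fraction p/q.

19

Pairs whose geodesics pass through Farah — Emil–Dmitri: 1; Emil–Zubin: 1; Emil–Esperanza: 1; Emil–Juno: 1; Beata–Dmitri: 1; Beata–Zubin: 1; Beata–Esperanza: 1; Beata–Juno: 1; Dmitri–Zubin: 1; Dmitri–Leo: 1; Dmitri–Akira: 1; Dmitri–Esperanza: 1; Zubin–Leo: 1; Zubin–Akira: 1 … (+5 more pairs).
All other pairs contribute 0.
Summing the contributions gives betweenness(Farah) = 19.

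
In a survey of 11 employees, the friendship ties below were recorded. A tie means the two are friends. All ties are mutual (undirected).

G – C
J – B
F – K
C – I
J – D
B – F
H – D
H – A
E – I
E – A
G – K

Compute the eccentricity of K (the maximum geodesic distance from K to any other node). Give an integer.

Distances from K: A:5, B:2, C:2, D:4, E:4, F:1, G:1, H:5, I:3, J:3.
The largest is 5 (to A and H), so the eccentricity of K is 5.

5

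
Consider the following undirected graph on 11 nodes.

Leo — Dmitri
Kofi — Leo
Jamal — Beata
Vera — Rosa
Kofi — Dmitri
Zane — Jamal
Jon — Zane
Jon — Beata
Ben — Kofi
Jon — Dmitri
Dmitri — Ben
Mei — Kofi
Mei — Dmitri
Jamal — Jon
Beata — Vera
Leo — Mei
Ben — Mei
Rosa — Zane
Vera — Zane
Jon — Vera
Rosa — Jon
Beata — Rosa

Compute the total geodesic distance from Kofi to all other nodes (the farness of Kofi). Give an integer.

21

Distances from Kofi: Beata:3, Ben:1, Dmitri:1, Jamal:3, Jon:2, Leo:1, Mei:1, Rosa:3, Vera:3, Zane:3.
Sum = 3 + 1 + 1 + 3 + 2 + 1 + 1 + 3 + 3 + 3 = 21.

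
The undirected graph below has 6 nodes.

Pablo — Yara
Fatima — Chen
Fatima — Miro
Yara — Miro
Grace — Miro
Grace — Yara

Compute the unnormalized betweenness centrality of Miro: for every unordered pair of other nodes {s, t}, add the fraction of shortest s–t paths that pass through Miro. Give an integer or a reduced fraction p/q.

6

Pairs whose geodesics pass through Miro — Fatima–Grace: 1; Fatima–Pablo: 1; Fatima–Yara: 1; Chen–Grace: 1; Chen–Pablo: 1; Chen–Yara: 1.
All other pairs contribute 0.
Summing the contributions gives betweenness(Miro) = 6.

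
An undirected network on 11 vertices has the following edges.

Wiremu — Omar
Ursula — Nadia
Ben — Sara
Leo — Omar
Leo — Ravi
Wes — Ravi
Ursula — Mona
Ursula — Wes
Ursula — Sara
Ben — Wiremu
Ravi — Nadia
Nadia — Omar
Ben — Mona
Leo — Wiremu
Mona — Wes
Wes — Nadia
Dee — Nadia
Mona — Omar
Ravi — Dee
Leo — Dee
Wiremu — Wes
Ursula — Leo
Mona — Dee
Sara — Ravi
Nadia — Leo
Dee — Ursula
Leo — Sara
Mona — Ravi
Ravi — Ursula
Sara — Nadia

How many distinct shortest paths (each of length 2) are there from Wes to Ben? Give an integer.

The shortest distance is 2. The length-2 paths are: Wes–Wiremu–Ben; Wes–Mona–Ben.
That gives 2 distinct shortest paths.

2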